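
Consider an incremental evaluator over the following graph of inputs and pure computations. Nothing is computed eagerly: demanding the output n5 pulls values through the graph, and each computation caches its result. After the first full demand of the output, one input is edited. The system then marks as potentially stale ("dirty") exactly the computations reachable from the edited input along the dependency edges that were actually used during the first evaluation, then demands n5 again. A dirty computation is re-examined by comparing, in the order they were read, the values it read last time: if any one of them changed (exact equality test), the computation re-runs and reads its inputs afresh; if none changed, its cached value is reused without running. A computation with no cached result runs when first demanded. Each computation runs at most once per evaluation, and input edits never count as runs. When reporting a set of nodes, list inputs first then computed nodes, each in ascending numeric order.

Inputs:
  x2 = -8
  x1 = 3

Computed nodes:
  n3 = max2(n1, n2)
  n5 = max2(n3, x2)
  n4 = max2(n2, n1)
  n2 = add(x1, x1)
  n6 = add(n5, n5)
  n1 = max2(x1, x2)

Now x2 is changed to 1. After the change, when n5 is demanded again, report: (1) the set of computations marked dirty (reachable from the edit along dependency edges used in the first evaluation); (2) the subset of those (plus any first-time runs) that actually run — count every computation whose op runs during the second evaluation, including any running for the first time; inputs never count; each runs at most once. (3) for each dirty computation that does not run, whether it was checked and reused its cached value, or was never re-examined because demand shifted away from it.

Dirty set: n1, n3, n5.
Run set: n1, n5 (2 run).
Re-examined without running (cache reused): n3.
The important point: at n3 every value read last time is unchanged, so the dirty flag clears without a run.

Initial pass — values computed on the first demand:
  n1 = max2(3, -8) = 3
  n2 = add(3, 3) = 6
  n3 = max2(3, 6) = 6
  n5 = max2(6, -8) = 6

Second demand — change propagation:
  n1: re-runs because x2 -8->1; new result 3 (unchanged).
  n3: re-examined; everything it read last time is the same (n1 unchanged, n2 unchanged) — cache 6 kept, no run.
  n5: re-runs because x2 -8->1; new result 6 (unchanged).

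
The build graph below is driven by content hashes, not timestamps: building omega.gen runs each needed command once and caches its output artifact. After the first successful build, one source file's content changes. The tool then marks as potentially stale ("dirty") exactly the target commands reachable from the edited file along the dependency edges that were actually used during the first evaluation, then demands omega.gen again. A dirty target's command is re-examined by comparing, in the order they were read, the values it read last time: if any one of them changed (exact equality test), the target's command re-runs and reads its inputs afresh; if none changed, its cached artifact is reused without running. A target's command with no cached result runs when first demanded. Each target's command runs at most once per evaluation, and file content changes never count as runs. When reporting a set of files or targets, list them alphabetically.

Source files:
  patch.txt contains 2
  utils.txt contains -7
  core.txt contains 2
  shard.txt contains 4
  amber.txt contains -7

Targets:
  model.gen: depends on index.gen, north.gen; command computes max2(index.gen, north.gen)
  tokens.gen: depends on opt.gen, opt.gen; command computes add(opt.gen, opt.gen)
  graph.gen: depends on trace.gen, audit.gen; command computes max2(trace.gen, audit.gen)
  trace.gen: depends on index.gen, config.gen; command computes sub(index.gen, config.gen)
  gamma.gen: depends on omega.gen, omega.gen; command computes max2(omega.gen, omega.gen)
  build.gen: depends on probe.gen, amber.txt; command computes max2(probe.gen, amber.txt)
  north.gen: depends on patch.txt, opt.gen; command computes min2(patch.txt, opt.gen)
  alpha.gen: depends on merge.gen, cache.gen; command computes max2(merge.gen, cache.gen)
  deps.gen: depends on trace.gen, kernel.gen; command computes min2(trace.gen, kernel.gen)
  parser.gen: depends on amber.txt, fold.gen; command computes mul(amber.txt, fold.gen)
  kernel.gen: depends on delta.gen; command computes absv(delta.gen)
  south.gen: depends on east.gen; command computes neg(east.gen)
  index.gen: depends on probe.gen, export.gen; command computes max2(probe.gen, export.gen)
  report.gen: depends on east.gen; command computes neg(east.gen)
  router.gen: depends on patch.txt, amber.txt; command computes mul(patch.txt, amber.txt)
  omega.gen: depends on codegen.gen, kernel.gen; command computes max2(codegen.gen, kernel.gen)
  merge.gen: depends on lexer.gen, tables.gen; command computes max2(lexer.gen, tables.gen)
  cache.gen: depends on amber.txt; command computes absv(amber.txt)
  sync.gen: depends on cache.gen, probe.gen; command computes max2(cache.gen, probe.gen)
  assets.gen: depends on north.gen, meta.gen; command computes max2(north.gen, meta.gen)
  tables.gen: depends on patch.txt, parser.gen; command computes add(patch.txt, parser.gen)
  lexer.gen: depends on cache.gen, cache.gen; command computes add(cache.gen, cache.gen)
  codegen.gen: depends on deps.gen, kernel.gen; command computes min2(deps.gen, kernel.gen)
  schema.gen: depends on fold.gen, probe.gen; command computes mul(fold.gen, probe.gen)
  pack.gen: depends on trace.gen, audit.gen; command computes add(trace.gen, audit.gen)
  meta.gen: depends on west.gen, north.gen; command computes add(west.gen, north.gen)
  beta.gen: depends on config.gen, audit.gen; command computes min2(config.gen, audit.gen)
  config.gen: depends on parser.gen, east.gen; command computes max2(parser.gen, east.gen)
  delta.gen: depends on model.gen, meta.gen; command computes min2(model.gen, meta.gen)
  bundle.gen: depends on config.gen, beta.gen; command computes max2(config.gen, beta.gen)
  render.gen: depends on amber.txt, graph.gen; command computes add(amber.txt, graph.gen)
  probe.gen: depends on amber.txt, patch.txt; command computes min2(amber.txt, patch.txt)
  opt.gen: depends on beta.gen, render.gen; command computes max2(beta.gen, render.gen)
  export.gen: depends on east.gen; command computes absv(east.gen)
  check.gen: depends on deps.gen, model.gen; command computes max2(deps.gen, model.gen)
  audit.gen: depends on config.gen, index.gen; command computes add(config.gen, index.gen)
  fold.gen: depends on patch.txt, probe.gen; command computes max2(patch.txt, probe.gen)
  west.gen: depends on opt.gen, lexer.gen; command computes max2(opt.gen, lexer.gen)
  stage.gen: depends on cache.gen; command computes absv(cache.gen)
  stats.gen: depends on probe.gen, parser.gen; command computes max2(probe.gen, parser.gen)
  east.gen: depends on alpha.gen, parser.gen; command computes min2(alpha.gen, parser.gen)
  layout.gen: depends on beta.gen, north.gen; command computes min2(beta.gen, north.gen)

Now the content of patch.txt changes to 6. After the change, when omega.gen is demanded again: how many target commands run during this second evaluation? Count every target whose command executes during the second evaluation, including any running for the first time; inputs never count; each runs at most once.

Initial pass — values computed on the first demand:
  cache.gen = absv(-7) = 7
  lexer.gen = add(7, 7) = 14
  probe.gen = min2(-7, 2) = -7
  fold.gen = max2(2, -7) = 2
  parser.gen = mul(-7, 2) = -14
  tables.gen = add(2, -14) = -12
  merge.gen = max2(14, -12) = 14
  alpha.gen = max2(14, 7) = 14
  east.gen = min2(14, -14) = -14
  config.gen = max2(-14, -14) = -14
  export.gen = absv(-14) = 14
  index.gen = max2(-7, 14) = 14
  audit.gen = add(-14, 14) = 0
  beta.gen = min2(-14, 0) = -14
  trace.gen = sub(14, -14) = 28
  graph.gen = max2(28, 0) = 28
  render.gen = add(-7, 28) = 21
  opt.gen = max2(-14, 21) = 21
  north.gen = min2(2, 21) = 2
  model.gen = max2(14, 2) = 14
  west.gen = max2(21, 14) = 21
  meta.gen = add(21, 2) = 23
  delta.gen = min2(14, 23) = 14
  kernel.gen = absv(14) = 14
  deps.gen = min2(28, 14) = 14
  codegen.gen = min2(14, 14) = 14
  omega.gen = max2(14, 14) = 14

Second demand — change propagation:
  probe.gen: re-runs because patch.txt 2->6; new result -7 (unchanged).
  fold.gen: re-runs because patch.txt 2->6; new result 6.
  parser.gen: re-runs because fold.gen 2->6; new result -42.
  tables.gen: re-runs because patch.txt 2->6; parser.gen -14->-42; new result -36.
  merge.gen: re-runs because tables.gen -12->-36; new result 14 (unchanged).
  alpha.gen: re-examined; everything it read last time is the same (merge.gen unchanged, cache.gen unchanged) — cache 14 kept, no run.
  east.gen: re-runs because parser.gen -14->-42; new result -42.
  config.gen: re-runs because parser.gen -14->-42; east.gen -14->-42; new result -42.
  export.gen: re-runs because east.gen -14->-42; new result 42.
  index.gen: re-runs because export.gen 14->42; new result 42.
  audit.gen: re-runs because config.gen -14->-42; index.gen 14->42; new result 0 (unchanged).
  beta.gen: re-runs because config.gen -14->-42; new result -42.
  trace.gen: re-runs because index.gen 14->42; config.gen -14->-42; new result 84.
  graph.gen: re-runs because trace.gen 28->84; new result 84.
  render.gen: re-runs because graph.gen 28->84; new result 77.
  opt.gen: re-runs because beta.gen -14->-42; render.gen 21->77; new result 77.
  north.gen: re-runs because patch.txt 2->6; opt.gen 21->77; new result 6.
  model.gen: re-runs because index.gen 14->42; north.gen 2->6; new result 42.
  west.gen: re-runs because opt.gen 21->77; new result 77.
  meta.gen: re-runs because west.gen 21->77; north.gen 2->6; new result 83.
  delta.gen: re-runs because model.gen 14->42; meta.gen 23->83; new result 42.
  kernel.gen: re-runs because delta.gen 14->42; new result 42.
  deps.gen: re-runs because trace.gen 28->84; kernel.gen 14->42; new result 42.
  codegen.gen: re-runs because deps.gen 14->42; kernel.gen 14->42; new result 42.
  omega.gen: re-runs because codegen.gen 14->42; kernel.gen 14->42; new result 42.

The important point: at alpha.gen every value read last time is unchanged, so the dirty flag clears without a run.

Run set: audit.gen, beta.gen, codegen.gen, config.gen, delta.gen, deps.gen, east.gen, export.gen, fold.gen, graph.gen, index.gen, kernel.gen, merge.gen, meta.gen, model.gen, north.gen, omega.gen, opt.gen, parser.gen, probe.gen, render.gen, tables.gen, trace.gen, west.gen (24 run).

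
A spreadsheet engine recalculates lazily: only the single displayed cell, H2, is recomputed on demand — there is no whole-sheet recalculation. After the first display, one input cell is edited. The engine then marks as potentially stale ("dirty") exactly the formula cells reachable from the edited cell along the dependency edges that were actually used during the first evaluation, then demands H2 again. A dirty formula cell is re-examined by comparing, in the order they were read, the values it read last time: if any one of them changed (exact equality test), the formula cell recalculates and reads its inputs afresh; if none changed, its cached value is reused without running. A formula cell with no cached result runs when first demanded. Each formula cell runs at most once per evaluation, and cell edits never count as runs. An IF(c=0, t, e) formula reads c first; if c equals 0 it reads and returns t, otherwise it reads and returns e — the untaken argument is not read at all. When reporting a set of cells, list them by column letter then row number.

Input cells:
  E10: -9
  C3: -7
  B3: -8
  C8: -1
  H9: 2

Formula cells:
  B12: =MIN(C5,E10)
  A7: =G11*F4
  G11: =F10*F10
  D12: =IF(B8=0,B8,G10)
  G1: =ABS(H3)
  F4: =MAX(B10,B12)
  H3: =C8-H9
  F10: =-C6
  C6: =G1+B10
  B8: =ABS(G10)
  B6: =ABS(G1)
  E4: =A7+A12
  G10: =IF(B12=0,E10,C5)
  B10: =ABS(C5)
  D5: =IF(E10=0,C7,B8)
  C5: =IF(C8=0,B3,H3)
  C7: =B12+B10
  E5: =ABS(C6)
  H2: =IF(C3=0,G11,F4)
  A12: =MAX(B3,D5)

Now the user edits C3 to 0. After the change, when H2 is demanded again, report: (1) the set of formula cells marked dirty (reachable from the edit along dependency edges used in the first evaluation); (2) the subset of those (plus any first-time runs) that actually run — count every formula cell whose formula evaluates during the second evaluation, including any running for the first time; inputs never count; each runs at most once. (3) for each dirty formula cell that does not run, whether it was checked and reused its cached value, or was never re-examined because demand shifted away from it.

Marked dirty: H2.
Formula cells that run: C6, F10, G1, G11, H2 — 5 in total.
Every dirty formula cell ran.
Key observation: a condition flipped, so demand reaches new nodes — C6, F10, G1, G11 run for the first time.

First evaluation (everything demanded from the output):
  H3 = -1 - 2 = -3
  C5 = IF(C8=0: C8=-1 -> else branch H3) = -3
  B10 = ABS(-3) = 3
  B12 = MIN(-3, -9) = -9
  F4 = MAX(3, -9) = 3
  H2 = IF(C3=0: C3=-7 -> else branch F4) = 3

Propagation after the edit:
  G1: demanded for the first time — runs, produces 3.
  C6: demanded for the first time — runs, produces 6.
  F10: demanded for the first time — runs, produces -6.
  G11: demanded for the first time — runs, produces 36.
  H2: runs — C3 -7->0; result 36.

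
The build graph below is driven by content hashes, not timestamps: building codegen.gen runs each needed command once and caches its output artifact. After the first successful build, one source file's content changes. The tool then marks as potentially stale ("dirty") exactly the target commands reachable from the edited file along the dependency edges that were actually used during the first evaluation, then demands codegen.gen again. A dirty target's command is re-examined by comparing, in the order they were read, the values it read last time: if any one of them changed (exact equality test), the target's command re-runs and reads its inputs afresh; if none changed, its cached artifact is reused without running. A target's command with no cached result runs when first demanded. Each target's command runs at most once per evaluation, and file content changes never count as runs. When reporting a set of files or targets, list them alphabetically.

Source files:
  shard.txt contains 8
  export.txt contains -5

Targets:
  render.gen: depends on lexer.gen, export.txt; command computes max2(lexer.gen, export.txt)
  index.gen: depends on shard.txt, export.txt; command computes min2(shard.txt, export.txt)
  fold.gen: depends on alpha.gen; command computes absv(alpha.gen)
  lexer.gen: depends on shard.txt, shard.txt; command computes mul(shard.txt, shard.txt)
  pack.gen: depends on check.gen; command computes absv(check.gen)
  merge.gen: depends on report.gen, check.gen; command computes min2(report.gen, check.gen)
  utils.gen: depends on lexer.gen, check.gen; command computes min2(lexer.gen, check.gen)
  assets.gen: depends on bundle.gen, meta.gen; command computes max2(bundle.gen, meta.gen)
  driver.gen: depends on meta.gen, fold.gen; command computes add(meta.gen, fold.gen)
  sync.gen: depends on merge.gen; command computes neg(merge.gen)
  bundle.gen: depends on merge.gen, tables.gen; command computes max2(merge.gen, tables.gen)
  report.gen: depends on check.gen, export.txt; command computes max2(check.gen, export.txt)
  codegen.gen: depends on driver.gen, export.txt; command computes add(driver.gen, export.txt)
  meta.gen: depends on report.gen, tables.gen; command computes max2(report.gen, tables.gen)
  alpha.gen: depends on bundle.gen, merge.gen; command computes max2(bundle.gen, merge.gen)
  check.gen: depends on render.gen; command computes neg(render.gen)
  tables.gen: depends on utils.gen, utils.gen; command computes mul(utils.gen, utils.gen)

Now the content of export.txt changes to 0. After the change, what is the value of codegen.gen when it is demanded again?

codegen.gen now evaluates to 8192.
The important point: at check.gen every value read last time is unchanged, so the dirty flag clears without a run.

Initial pass — values computed on the first demand:
  lexer.gen = mul(8, 8) = 64
  render.gen = max2(64, -5) = 64
  check.gen = neg(64) = -64
  report.gen = max2(-64, -5) = -5
  merge.gen = min2(-5, -64) = -64
  utils.gen = min2(64, -64) = -64
  tables.gen = mul(-64, -64) = 4096
  bundle.gen = max2(-64, 4096) = 4096
  alpha.gen = max2(4096, -64) = 4096
  fold.gen = absv(4096) = 4096
  meta.gen = max2(-5, 4096) = 4096
  driver.gen = add(4096, 4096) = 8192
  codegen.gen = add(8192, -5) = 8187

Second demand — change propagation:
  render.gen: re-runs because export.txt -5->0; new result 64 (unchanged).
  check.gen: re-examined; everything it read last time is the same (render.gen unchanged) — cache -64 kept, no run.
  report.gen: re-runs because export.txt -5->0; new result 0.
  merge.gen: re-runs because report.gen -5->0; new result -64 (unchanged).
  utils.gen: re-examined; everything it read last time is the same (lexer.gen unchanged, check.gen unchanged) — cache -64 kept, no run.
  tables.gen: re-examined; everything it read last time is the same (utils.gen unchanged, utils.gen unchanged) — cache 4096 kept, no run.
  bundle.gen: re-examined; everything it read last time is the same (merge.gen unchanged, tables.gen unchanged) — cache 4096 kept, no run.
  alpha.gen: re-examined; everything it read last time is the same (bundle.gen unchanged, merge.gen unchanged) — cache 4096 kept, no run.
  fold.gen: re-examined; everything it read last time is the same (alpha.gen unchanged) — cache 4096 kept, no run.
  meta.gen: re-runs because report.gen -5->0; new result 4096 (unchanged).
  driver.gen: re-examined; everything it read last time is the same (meta.gen unchanged, fold.gen unchanged) — cache 8192 kept, no run.
  codegen.gen: re-runs because export.txt -5->0; new result 8192.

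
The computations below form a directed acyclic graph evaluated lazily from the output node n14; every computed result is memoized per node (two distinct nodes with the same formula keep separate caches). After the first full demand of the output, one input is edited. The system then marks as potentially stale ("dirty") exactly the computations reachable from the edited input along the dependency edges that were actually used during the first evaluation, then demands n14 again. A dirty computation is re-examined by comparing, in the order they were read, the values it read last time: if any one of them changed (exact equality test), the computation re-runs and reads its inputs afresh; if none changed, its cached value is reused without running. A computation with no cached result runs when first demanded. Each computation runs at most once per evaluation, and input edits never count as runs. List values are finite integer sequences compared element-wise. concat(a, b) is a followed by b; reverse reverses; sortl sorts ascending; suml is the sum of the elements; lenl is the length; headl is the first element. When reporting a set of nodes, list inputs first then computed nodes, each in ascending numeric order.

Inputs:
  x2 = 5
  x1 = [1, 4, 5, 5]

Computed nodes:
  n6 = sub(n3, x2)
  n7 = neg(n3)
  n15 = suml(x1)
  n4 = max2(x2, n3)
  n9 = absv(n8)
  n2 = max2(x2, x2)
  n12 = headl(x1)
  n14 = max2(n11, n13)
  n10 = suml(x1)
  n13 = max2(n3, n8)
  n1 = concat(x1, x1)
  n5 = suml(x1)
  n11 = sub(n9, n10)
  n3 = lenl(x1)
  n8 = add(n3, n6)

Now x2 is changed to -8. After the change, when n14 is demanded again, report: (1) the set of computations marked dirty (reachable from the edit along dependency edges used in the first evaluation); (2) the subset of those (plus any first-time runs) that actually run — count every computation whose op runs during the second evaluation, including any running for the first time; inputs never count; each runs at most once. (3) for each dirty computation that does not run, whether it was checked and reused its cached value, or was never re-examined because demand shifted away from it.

The edit dirties: n6, n8, n9, n11, n13, n14.
6 computations run: n6, n8, n9, n11, n13, n14.
No dirty computation escaped a run.

First demand of the output computes:
  n3 = lenl([1, 4, 5, 5]) = 4
  n6 = sub(4, 5) = -1
  n8 = add(4, -1) = 3
  n9 = absv(3) = 3
  n10 = suml([1, 4, 5, 5]) = 15
  n11 = sub(3, 15) = -12
  n13 = max2(4, 3) = 4
  n14 = max2(-12, 4) = 4

After the edit, cleaning proceeds:
  n6: a read changed (x2 5->-8) — executes, giving 12.
  n8: a read changed (n6 -1->12) — executes, giving 16.
  n9: a read changed (n8 3->16) — executes, giving 16.
  n11: a read changed (n9 3->16) — executes, giving 1.
  n13: a read changed (n8 3->16) — executes, giving 16.
  n14: a read changed (n11 -12->1; n13 4->16) — executes, giving 16.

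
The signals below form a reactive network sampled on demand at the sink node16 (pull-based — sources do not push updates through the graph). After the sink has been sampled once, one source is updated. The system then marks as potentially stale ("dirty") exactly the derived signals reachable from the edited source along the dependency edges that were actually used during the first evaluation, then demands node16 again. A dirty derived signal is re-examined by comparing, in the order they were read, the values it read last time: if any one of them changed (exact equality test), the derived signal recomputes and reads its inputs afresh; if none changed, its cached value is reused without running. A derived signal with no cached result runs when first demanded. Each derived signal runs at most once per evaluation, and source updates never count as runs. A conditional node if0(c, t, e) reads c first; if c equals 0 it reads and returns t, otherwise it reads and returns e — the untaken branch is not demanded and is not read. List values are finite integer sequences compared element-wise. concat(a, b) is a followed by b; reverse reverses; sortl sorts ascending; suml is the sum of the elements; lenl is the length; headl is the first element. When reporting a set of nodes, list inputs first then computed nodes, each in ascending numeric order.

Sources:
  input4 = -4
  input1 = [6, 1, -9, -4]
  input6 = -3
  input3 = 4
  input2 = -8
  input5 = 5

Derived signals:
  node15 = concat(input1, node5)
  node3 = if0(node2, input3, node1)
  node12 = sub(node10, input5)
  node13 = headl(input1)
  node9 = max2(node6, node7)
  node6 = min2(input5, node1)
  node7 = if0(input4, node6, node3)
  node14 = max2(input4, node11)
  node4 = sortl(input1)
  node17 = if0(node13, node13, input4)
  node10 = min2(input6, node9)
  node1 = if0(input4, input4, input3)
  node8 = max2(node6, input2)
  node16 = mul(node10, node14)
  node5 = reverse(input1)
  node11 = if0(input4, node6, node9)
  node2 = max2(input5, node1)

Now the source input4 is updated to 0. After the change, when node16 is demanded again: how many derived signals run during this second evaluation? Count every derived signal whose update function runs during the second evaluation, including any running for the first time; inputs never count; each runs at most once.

Initial pass — values computed on the first demand:
  node1 = if0(input4=-4 -> else branch input3) = 4
  node2 = max2(5, 4) = 5
  node3 = if0(node2=5 -> else branch node1) = 4
  node6 = min2(5, 4) = 4
  node7 = if0(input4=-4 -> else branch node3) = 4
  node9 = max2(4, 4) = 4
  node10 = min2(-3, 4) = -3
  node11 = if0(input4=-4 -> else branch node9) = 4
  node14 = max2(-4, 4) = 4
  node16 = mul(-3, 4) = -12

Second demand — change propagation:
  node1: re-runs because input4 -4->0; new result 0.
  node2: dirty yet unreached — the second evaluation never asks for it.
  node3: dirty yet unreached — the second evaluation never asks for it.
  node6: re-runs because node1 4->0; new result 0.
  node7: re-runs because input4 -4->0; new result 0.
  node9: re-runs because node6 4->0; node7 4->0; new result 0.
  node10: re-runs because node9 4->0; new result -3 (unchanged).
  node11: re-runs because input4 -4->0; node9 4->0; new result 0.
  node14: re-runs because input4 -4->0; node11 4->0; new result 0.
  node16: re-runs because node14 4->0; new result 0.

The important point: the flipped condition redirects demand; node2, node3 are left stale, never re-checked.

Run set: node1, node6, node7, node9, node10, node11, node14, node16 (8 run).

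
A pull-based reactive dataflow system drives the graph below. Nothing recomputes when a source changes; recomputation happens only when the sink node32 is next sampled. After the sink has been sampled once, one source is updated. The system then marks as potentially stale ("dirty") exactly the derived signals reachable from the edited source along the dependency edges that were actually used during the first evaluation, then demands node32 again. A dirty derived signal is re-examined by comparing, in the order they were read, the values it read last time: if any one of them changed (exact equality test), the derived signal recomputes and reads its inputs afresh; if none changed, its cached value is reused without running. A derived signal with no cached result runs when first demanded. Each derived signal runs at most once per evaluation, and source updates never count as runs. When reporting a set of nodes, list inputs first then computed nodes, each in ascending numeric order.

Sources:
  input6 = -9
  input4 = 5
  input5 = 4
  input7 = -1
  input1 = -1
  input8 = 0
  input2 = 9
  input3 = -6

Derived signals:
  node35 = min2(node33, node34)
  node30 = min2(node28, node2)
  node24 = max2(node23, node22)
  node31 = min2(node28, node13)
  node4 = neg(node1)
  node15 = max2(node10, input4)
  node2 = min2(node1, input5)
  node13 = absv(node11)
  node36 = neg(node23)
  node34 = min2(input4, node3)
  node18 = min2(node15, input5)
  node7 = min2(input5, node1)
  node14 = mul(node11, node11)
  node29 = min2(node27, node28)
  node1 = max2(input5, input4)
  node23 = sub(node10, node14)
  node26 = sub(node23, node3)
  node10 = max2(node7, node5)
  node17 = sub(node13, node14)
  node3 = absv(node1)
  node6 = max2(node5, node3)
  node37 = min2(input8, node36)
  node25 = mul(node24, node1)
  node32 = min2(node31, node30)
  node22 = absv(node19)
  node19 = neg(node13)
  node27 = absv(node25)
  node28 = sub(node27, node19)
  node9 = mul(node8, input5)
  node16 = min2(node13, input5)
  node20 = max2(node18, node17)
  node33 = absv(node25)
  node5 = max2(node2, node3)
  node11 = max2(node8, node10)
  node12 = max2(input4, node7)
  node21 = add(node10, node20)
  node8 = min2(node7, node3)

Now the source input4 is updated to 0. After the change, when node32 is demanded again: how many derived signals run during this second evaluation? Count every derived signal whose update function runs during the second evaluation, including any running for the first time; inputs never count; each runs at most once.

Derived signals that run: node1, node2, node3, node5, node7, node8, node10, node11, node13, node14, node19, node22, node23, node24, node25, node27, node28, node30, node31, node32 — 20 in total.

First evaluation (everything demanded from the output):
  node1 = max2(4, 5) = 5
  node2 = min2(5, 4) = 4
  node3 = absv(5) = 5
  node5 = max2(4, 5) = 5
  node7 = min2(4, 5) = 4
  node8 = min2(4, 5) = 4
  node10 = max2(4, 5) = 5
  node11 = max2(4, 5) = 5
  node13 = absv(5) = 5
  node14 = mul(5, 5) = 25
  node19 = neg(5) = -5
  node22 = absv(-5) = 5
  node23 = sub(5, 25) = -20
  node24 = max2(-20, 5) = 5
  node25 = mul(5, 5) = 25
  node27 = absv(25) = 25
  node28 = sub(25, -5) = 30
  node30 = min2(30, 4) = 4
  node31 = min2(30, 5) = 5
  node32 = min2(5, 4) = 4

Propagation after the edit:
  node1: runs — input4 5->0; result 4.
  node2: runs — node1 5->4; result 4 (same value as before).
  node3: runs — node1 5->4; result 4.
  node5: runs — node3 5->4; result 4.
  node7: runs — node1 5->4; result 4 (same value as before).
  node8: runs — node3 5->4; result 4 (same value as before).
  node10: runs — node5 5->4; result 4.
  node11: runs — node10 5->4; result 4.
  node13: runs — node11 5->4; result 4.
  node14: runs — node11 5->4; node11 5->4; result 16.
  node19: runs — node13 5->4; result -4.
  node22: runs — node19 -5->-4; result 4.
  node23: runs — node10 5->4; node14 25->16; result -12.
  node24: runs — node23 -20->-12; node22 5->4; result 4.
  node25: runs — node24 5->4; node1 5->4; result 16.
  node27: runs — node25 25->16; result 16.
  node28: runs — node27 25->16; node19 -5->-4; result 20.
  node30: runs — node28 30->20; result 4 (same value as before).
  node31: runs — node28 30->20; node13 5->4; result 4.
  node32: runs — node31 5->4; result 4 (same value as before).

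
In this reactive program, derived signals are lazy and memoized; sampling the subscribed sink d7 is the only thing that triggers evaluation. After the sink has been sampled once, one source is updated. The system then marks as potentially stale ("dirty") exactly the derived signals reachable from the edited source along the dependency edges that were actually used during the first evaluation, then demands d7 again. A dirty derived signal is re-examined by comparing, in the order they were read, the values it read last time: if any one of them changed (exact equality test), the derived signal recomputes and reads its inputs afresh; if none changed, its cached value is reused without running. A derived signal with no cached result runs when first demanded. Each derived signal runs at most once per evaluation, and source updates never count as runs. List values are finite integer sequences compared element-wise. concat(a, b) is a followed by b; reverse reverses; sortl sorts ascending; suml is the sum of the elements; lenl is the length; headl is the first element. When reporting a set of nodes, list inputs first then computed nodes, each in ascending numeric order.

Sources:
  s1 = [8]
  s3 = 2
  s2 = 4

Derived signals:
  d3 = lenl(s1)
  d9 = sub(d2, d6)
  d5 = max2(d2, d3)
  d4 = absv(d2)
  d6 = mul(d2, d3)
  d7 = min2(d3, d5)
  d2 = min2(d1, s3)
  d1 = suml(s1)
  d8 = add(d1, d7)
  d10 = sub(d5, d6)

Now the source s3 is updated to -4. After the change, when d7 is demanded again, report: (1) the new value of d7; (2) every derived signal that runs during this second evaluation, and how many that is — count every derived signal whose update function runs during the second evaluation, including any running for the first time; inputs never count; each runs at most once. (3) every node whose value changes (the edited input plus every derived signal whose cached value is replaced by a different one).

Demanding d7 again yields 1.
3 derived signals run: d2, d5, d7.
The nodes whose values change: s3, d2, d5.

First demand of the output computes:
  d1 = suml([8]) = 8
  d2 = min2(8, 2) = 2
  d3 = lenl([8]) = 1
  d5 = max2(2, 1) = 2
  d7 = min2(1, 2) = 1

After the edit, cleaning proceeds:
  d2: a read changed (s3 2->-4) — executes, giving -4.
  d5: a read changed (d2 2->-4) — executes, giving 1.
  d7: a read changed (d5 2->1) — executes, giving 1 — identical to its old value.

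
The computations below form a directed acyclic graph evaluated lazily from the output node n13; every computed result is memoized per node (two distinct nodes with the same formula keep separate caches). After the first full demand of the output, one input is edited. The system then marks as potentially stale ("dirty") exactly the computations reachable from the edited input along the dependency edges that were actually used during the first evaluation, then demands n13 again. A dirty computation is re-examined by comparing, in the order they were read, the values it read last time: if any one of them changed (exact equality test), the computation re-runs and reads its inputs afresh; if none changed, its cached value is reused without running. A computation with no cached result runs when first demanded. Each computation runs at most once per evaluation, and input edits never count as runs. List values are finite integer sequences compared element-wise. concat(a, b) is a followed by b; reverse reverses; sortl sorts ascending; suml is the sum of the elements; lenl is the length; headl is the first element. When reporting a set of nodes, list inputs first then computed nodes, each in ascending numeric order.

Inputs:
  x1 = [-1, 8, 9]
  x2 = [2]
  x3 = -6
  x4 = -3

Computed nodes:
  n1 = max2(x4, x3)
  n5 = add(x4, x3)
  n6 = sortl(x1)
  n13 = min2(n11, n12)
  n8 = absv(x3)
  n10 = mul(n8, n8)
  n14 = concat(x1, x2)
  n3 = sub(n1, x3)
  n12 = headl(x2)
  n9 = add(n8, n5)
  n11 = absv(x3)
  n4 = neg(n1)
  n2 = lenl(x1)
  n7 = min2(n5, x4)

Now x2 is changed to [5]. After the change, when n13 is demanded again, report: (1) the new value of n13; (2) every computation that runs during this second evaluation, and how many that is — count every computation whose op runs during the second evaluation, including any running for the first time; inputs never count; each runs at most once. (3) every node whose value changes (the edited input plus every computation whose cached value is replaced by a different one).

First demand of the output computes:
  n11 = absv(-6) = 6
  n12 = headl([2]) = 2
  n13 = min2(6, 2) = 2

After the edit, cleaning proceeds:
  n12: a read changed (x2 [2]->[5]) — executes, giving 5.
  n13: a read changed (n12 2->5) — executes, giving 5.

Demanding n13 again yields 5.
2 computations run: n12, n13.
The nodes whose values change: x2, n12, n13.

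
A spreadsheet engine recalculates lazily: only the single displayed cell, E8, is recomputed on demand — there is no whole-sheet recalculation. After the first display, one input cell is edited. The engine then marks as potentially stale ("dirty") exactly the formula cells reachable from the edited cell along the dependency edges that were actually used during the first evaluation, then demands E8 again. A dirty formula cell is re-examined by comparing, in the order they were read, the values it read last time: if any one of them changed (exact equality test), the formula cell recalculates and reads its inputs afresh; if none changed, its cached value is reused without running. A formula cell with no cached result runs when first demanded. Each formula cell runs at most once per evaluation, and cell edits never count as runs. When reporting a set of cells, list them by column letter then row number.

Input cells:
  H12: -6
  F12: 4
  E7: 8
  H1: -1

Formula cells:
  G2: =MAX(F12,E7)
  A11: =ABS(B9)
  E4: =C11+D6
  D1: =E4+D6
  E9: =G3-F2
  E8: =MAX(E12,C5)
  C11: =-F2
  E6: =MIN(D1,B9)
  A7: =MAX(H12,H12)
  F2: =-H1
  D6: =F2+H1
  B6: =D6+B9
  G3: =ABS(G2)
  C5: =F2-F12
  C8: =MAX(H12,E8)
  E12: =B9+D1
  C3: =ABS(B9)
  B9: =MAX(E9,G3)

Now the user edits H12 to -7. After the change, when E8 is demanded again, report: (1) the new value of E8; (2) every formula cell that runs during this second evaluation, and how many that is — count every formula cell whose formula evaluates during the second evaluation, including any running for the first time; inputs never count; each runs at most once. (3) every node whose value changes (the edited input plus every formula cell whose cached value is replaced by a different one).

First evaluation (everything demanded from the output):
  F2 = -(-1) = 1
  C5 = 1 - 4 = -3
  C11 = -(1) = -1
  D6 = 1 + -1 = 0
  E4 = -1 + 0 = -1
  D1 = -1 + 0 = -1
  G2 = MAX(4, 8) = 8
  G3 = ABS(8) = 8
  E9 = 8 - 1 = 7
  B9 = MAX(7, 8) = 8
  E12 = 8 + -1 = 7
  E8 = MAX(7, -3) = 7

Propagation after the edit:
  H12 feeds no computation that the output demands — nothing is marked dirty and nothing runs.

Key observation: H12 is never demanded by the output, so the edit triggers no recomputation at all.

New value of E8: 7.
Formula cells that run: none — 0 in total.
Values that change: H12.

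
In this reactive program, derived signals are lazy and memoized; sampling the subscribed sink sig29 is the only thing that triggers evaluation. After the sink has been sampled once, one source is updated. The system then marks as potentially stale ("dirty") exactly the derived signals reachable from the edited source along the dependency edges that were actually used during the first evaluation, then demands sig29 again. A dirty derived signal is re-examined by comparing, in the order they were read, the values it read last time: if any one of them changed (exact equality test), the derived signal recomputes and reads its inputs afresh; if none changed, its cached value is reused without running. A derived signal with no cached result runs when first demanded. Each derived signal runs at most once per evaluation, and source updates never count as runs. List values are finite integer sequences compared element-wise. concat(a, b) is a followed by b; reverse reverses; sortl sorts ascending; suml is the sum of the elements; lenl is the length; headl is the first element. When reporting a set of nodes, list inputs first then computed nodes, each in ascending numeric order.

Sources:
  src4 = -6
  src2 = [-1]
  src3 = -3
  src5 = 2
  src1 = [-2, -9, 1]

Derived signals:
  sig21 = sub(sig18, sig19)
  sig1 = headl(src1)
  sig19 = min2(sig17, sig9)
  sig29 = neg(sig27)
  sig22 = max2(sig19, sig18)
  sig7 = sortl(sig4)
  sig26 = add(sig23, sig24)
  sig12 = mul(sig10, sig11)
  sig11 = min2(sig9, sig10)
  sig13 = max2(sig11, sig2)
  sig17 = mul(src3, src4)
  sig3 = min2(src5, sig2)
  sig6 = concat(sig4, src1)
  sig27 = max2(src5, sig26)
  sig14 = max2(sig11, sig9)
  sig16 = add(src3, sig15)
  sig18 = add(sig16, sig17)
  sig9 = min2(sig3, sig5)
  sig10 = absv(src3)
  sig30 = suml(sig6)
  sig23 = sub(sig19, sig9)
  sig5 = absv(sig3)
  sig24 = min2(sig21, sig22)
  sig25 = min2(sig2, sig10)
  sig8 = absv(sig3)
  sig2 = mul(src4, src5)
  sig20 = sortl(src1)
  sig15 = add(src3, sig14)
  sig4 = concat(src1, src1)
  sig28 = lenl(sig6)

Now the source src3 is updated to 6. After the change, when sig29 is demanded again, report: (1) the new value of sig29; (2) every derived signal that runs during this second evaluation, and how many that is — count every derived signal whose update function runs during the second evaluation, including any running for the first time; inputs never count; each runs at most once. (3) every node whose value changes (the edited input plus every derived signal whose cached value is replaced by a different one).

First demand of the output computes:
  sig2 = mul(-6, 2) = -12
  sig3 = min2(2, -12) = -12
  sig5 = absv(-12) = 12
  sig9 = min2(-12, 12) = -12
  sig10 = absv(-3) = 3
  sig11 = min2(-12, 3) = -12
  sig14 = max2(-12, -12) = -12
  sig15 = add(-3, -12) = -15
  sig16 = add(-3, -15) = -18
  sig17 = mul(-3, -6) = 18
  sig18 = add(-18, 18) = 0
  sig19 = min2(18, -12) = -12
  sig21 = sub(0, -12) = 12
  sig22 = max2(-12, 0) = 0
  sig23 = sub(-12, -12) = 0
  sig24 = min2(12, 0) = 0
  sig26 = add(0, 0) = 0
  sig27 = max2(2, 0) = 2
  sig29 = neg(2) = -2

After the edit, cleaning proceeds:
  sig10: a read changed (src3 -3->6) — executes, giving 6.
  sig11: a read changed (sig10 3->6) — executes, giving -12 — identical to its old value.
  sig14: dirty, but its reads are unchanged (sig11 unchanged, sig9 unchanged); cached -12 stands.
  sig15: a read changed (src3 -3->6) — executes, giving -6.
  sig16: a read changed (src3 -3->6; sig15 -15->-6) — executes, giving 0.
  sig17: a read changed (src3 -3->6) — executes, giving -36.
  sig18: a read changed (sig16 -18->0; sig17 18->-36) — executes, giving -36.
  sig19: a read changed (sig17 18->-36) — executes, giving -36.
  sig21: a read changed (sig18 0->-36; sig19 -12->-36) — executes, giving 0.
  sig22: a read changed (sig19 -12->-36; sig18 0->-36) — executes, giving -36.
  sig23: a read changed (sig19 -12->-36) — executes, giving -24.
  sig24: a read changed (sig21 12->0; sig22 0->-36) — executes, giving -36.
  sig26: a read changed (sig23 0->-24; sig24 0->-36) — executes, giving -60.
  sig27: a read changed (sig26 0->-60) — executes, giving 2 — identical to its old value.
  sig29: dirty, but its reads are unchanged (sig27 unchanged); cached -2 stands.

Note where the cutoff bites: sig14 is checked, finds nothing changed, and keeps its cache.

Demanding sig29 again yields -2.
13 derived signals run: sig10, sig11, sig15, sig16, sig17, sig18, sig19, sig21, sig22, sig23, sig24, sig26, sig27.
The nodes whose values change: src3, sig10, sig15, sig16, sig17, sig18, sig19, sig21, sig22, sig23, sig24, sig26.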